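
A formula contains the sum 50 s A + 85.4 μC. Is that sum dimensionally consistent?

Yes

Work out the base dimensions of each:
  50 s A:  s·A
  85.4 μC:  C = s·A
Both are s·A, so they have the same dimensions and can be added.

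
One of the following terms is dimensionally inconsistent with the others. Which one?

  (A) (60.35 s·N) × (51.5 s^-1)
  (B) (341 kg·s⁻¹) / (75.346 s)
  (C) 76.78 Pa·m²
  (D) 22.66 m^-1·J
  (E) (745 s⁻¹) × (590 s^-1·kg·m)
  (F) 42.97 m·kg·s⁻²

Expand each in SI base units:
  (A) [kg·m·s⁻¹] · [s⁻¹] = kg·m·s⁻²
  (B) [kg·s⁻¹] / [s] = kg·s⁻²
  (C) Pa·m² = N·m⁻²·m² = kg·m·s⁻²
  (D) J·m⁻¹ = N·m·m⁻¹ = kg·m·s⁻²
  (E) [s⁻¹] · [kg·m·s⁻¹] = kg·m·s⁻²
  (F) kg·m·s⁻²
All reduce to kg·m·s⁻² except (B), which is kg·s⁻².

(B)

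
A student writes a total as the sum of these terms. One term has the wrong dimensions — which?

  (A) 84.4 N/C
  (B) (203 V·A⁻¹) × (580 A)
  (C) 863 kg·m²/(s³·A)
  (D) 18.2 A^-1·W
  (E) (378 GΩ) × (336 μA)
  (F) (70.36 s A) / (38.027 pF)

Reduce each to base SI dimensions:
  (A) N·C⁻¹ = kg·m·s⁻²·(s·A)⁻¹ = kg·m·s⁻³·A⁻¹
  (B) [kg·m²·s⁻³·A⁻²] · [A] = kg·m²·s⁻³·A⁻¹
  (C) kg·m²·s⁻³·A⁻¹
  (D) W·A⁻¹ = J·s⁻¹·A⁻¹ = kg·m²·s⁻³·A⁻¹
  (E) [kg·m²·s⁻³·A⁻²] · [A] = kg·m²·s⁻³·A⁻¹
  (F) [s·A] / [kg⁻¹·m⁻²·s⁴·A²] = kg·m²·s⁻³·A⁻¹
All reduce to kg·m²·s⁻³·A⁻¹ except (A), which is kg·m·s⁻³·A⁻¹.

(A)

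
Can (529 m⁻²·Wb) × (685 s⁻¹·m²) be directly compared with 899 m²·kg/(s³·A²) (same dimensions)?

Reduce each to base SI dimensions:
  (529 m⁻²·Wb) × (685 s⁻¹·m²):  [kg·s⁻²·A⁻¹] · [m²·s⁻¹] = kg·m²·s⁻³·A⁻¹
  899 m²·kg/(s³·A²):  kg·m²·s⁻³·A⁻²
kg·m²·s⁻³·A⁻¹ ≠ kg·m²·s⁻³·A⁻², so they cannot be added.

No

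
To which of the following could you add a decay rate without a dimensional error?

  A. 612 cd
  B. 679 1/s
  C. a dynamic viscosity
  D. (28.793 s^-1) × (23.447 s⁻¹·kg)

Reference: [decay rate] = s⁻¹.
Each option:
  A. cd
  B. s⁻¹  ← same
  C. [dynamic viscosity] = kg·m⁻¹·s⁻¹
  D. [s⁻¹] · [kg·s⁻¹] = kg·s⁻²
Only B. matches s⁻¹.

B.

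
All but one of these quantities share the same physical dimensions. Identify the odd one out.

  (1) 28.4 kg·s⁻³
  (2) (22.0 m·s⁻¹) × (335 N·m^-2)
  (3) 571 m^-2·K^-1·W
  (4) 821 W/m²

(3)

Dimensions:
  (1) kg·s⁻³
  (2) [m·s⁻¹] · [kg·m⁻¹·s⁻²] = kg·s⁻³
  (3) W·m⁻²·K⁻¹ = J·s⁻¹·m⁻²·K⁻¹ = kg·s⁻³·K⁻¹
  (4) W·m⁻² = J·s⁻¹·m⁻² = kg·s⁻³
All reduce to kg·s⁻³ except (3), which is kg·s⁻³·K⁻¹.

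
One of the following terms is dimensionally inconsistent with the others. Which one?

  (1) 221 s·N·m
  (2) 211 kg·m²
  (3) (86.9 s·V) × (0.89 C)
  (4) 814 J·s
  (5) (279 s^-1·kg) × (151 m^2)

Work out the base dimensions of each:
  (1) N·m·s = kg·m·s⁻²·m·s = kg·m²·s⁻¹
  (2) kg·m²
  (3) [kg·m²·s⁻²·A⁻¹] · [s·A] = kg·m²·s⁻¹
  (4) J·s = N·m·s = kg·m²·s⁻¹
  (5) [kg·s⁻¹] · [m²] = kg·m²·s⁻¹
All reduce to kg·m²·s⁻¹ except (2), which is kg·m².

(2)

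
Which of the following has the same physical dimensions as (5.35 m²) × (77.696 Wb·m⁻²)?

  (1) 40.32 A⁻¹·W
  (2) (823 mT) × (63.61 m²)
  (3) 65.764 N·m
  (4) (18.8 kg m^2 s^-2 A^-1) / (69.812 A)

Reference: [m²] · [kg·s⁻²·A⁻¹] = kg·m²·s⁻²·A⁻¹.
Each option:
  (1) W·A⁻¹ = J·s⁻¹·A⁻¹ = kg·m²·s⁻³·A⁻¹
  (2) [kg·s⁻²·A⁻¹] · [m²] = kg·m²·s⁻²·A⁻¹  ← same
  (3) N·m = kg·m·s⁻²·m = kg·m²·s⁻²
  (4) [kg·m²·s⁻²·A⁻¹] / [A] = kg·m²·s⁻²·A⁻²
Only (2) matches kg·m²·s⁻²·A⁻¹.

(2)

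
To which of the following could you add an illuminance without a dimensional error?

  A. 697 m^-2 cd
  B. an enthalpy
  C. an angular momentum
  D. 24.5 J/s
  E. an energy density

Reference: [illuminance] = m⁻²·cd.
Each option:
  A. m⁻²·cd  ← same
  B. [enthalpy] = kg·m²·s⁻²
  C. [angular momentum] = kg·m²·s⁻¹
  D. J·s⁻¹ = N·m·s⁻¹ = kg·m²·s⁻³
  E. [energy density] = kg·m⁻¹·s⁻²
Only A. matches m⁻²·cd.

A.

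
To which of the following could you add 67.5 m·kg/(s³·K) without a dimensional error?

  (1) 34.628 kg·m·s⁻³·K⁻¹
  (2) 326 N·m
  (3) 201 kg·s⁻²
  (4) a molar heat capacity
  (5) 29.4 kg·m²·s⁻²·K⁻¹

(1)

Reference: kg·m·s⁻³·K⁻¹.
Each option:
  (1) kg·m·s⁻³·K⁻¹  ← same
  (2) N·m = kg·m·s⁻²·m = kg·m²·s⁻²
  (3) kg·s⁻²
  (4) [molar heat capacity] = kg·m²·s⁻²·K⁻¹·mol⁻¹
  (5) kg·m²·s⁻²·K⁻¹
Only (1) matches kg·m·s⁻³·K⁻¹.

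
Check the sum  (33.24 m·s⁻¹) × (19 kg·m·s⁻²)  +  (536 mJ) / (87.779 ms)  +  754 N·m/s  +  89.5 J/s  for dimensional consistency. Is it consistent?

In SI base units:
  (33.24 m·s⁻¹) × (19 kg·m·s⁻²):  [m·s⁻¹] · [kg·m·s⁻²] = kg·m²·s⁻³
  (536 mJ) / (87.779 ms):  [kg·m²·s⁻²] / [s] = kg·m²·s⁻³
  754 N·m/s:  N·m·s⁻¹ = kg·m·s⁻²·m·s⁻¹ = kg·m²·s⁻³
  89.5 J/s:  J·s⁻¹ = N·m·s⁻¹ = kg·m²·s⁻³
Every term reduces to kg·m²·s⁻³.

Yes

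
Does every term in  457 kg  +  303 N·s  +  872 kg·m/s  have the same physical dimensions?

No

Work out the base dimensions of each:
  457 kg:  kg
  303 N·s:  N·s = kg·m·s⁻²·s = kg·m·s⁻¹
  872 kg·m/s:  kg·m·s⁻¹
The terms do not share a single dimension (kg vs kg·m·s⁻¹).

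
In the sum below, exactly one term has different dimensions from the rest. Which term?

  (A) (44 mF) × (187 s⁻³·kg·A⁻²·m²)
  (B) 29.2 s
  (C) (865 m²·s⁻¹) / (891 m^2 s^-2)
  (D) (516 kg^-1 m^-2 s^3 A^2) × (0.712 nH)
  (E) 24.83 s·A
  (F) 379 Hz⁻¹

Work out the base dimensions of each:
  (A) [kg⁻¹·m⁻²·s⁴·A²] · [kg·m²·s⁻³·A⁻²] = s
  (B) s
  (C) [m²·s⁻¹] / [m²·s⁻²] = s
  (D) [kg⁻¹·m⁻²·s³·A²] · [kg·m²·s⁻²·A⁻²] = s
  (E) A·s = s·A
  (F) Hz⁻¹ = (s⁻¹)⁻¹ = s
All reduce to s except (E), which is s·A.

(E)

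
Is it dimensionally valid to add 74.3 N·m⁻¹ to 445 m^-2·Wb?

No

Dimensions:
  74.3 N·m⁻¹:  N·m⁻¹ = kg·m·s⁻²·m⁻¹ = kg·s⁻²
  445 m^-2·Wb:  Wb·m⁻² = V·s·m⁻² = kg·s⁻²·A⁻¹
kg·s⁻² ≠ kg·s⁻²·A⁻¹, so they cannot be added.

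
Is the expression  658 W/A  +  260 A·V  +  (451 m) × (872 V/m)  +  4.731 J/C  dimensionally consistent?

No

In SI base units:
  658 W/A:  W·A⁻¹ = J·s⁻¹·A⁻¹ = kg·m²·s⁻³·A⁻¹
  260 A·V:  V·A = J·C⁻¹·A = kg·m²·s⁻³
  (451 m) × (872 V/m):  [m] · [kg·m·s⁻³·A⁻¹] = kg·m²·s⁻³·A⁻¹
  4.731 J/C:  J·C⁻¹ = N·m·(s·A)⁻¹ = kg·m²·s⁻³·A⁻¹
The terms do not share a single dimension (kg·m²·s⁻³ vs kg·m²·s⁻³·A⁻¹).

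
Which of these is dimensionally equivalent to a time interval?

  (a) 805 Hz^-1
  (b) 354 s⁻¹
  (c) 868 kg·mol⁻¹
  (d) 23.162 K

(a)

Reference: [time interval] = s.
Each option:
  (a) Hz⁻¹ = (s⁻¹)⁻¹ = s  ← same
  (b) s⁻¹
  (c) kg·mol⁻¹
  (d) K
Only (a) matches s.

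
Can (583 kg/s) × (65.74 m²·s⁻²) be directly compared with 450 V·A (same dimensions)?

In SI base units:
  (583 kg/s) × (65.74 m²·s⁻²):  [kg·s⁻¹] · [m²·s⁻²] = kg·m²·s⁻³
  450 V·A:  V·A = J·C⁻¹·A = kg·m²·s⁻³
Both are kg·m²·s⁻³, so they have the same dimensions and can be added.

Yes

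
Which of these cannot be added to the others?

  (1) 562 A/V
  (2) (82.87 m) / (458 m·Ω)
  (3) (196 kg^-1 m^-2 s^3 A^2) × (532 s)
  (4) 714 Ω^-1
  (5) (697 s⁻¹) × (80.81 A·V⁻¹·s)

Reduce each to base SI dimensions:
  (1) A·V⁻¹ = A·(J·C⁻¹)⁻¹ = kg⁻¹·m⁻²·s³·A²
  (2) [m] / [kg·m³·s⁻³·A⁻²] = kg⁻¹·m⁻²·s³·A²
  (3) [kg⁻¹·m⁻²·s³·A²] · [s] = kg⁻¹·m⁻²·s⁴·A²
  (4) Ω⁻¹ = (V·A⁻¹)⁻¹ = kg⁻¹·m⁻²·s³·A²
  (5) [s⁻¹] · [kg⁻¹·m⁻²·s⁴·A²] = kg⁻¹·m⁻²·s³·A²
All reduce to kg⁻¹·m⁻²·s³·A² except (3), which is kg⁻¹·m⁻²·s⁴·A².

(3)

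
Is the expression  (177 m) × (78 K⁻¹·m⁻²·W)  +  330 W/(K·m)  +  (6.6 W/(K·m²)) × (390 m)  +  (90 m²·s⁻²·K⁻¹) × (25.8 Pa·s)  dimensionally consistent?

Expand each in SI base units:
  (177 m) × (78 K⁻¹·m⁻²·W):  [m] · [kg·s⁻³·K⁻¹] = kg·m·s⁻³·K⁻¹
  330 W/(K·m):  W·m⁻¹·K⁻¹ = J·s⁻¹·m⁻¹·K⁻¹ = kg·m·s⁻³·K⁻¹
  (6.6 W/(K·m²)) × (390 m):  [kg·s⁻³·K⁻¹] · [m] = kg·m·s⁻³·K⁻¹
  (90 m²·s⁻²·K⁻¹) × (25.8 Pa·s):  [m²·s⁻²·K⁻¹] · [kg·m⁻¹·s⁻¹] = kg·m·s⁻³·K⁻¹
Every term reduces to kg·m·s⁻³·K⁻¹.

Yes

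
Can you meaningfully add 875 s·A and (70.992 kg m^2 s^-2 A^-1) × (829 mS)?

Yes

Reduce each to base SI dimensions:
  875 s·A:  A·s = s·A
  (70.992 kg m^2 s^-2 A^-1) × (829 mS):  [kg·m²·s⁻²·A⁻¹] · [kg⁻¹·m⁻²·s³·A²] = s·A
Both are s·A, so they have the same dimensions and can be added.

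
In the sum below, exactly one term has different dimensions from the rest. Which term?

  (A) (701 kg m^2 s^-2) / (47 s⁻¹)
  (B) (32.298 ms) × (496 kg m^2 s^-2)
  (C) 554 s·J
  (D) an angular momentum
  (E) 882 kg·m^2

In SI base units:
  (A) [kg·m²·s⁻²] / [s⁻¹] = kg·m²·s⁻¹
  (B) [s] · [kg·m²·s⁻²] = kg·m²·s⁻¹
  (C) J·s = N·m·s = kg·m²·s⁻¹
  (D) [angular momentum] = kg·m²·s⁻¹
  (E) kg·m²
All reduce to kg·m²·s⁻¹ except (E), which is kg·m².

(E)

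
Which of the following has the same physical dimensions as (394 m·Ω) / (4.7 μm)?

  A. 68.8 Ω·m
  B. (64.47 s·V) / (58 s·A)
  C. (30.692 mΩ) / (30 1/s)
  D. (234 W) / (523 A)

B.

Reference: [kg·m³·s⁻³·A⁻²] / [m] = kg·m²·s⁻³·A⁻².
Each option:
  A. Ω·m = V·A⁻¹·m = kg·m³·s⁻³·A⁻²
  B. [kg·m²·s⁻²·A⁻¹] / [s·A] = kg·m²·s⁻³·A⁻²  ← same
  C. [kg·m²·s⁻³·A⁻²] / [s⁻¹] = kg·m²·s⁻²·A⁻²
  D. [kg·m²·s⁻³] / [A] = kg·m²·s⁻³·A⁻¹
Only B. matches kg·m²·s⁻³·A⁻².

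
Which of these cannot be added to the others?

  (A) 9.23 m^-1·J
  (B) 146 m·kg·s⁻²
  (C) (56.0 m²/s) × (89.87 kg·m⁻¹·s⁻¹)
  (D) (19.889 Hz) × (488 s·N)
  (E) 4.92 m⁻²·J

Reduce each to base SI dimensions:
  (A) J·m⁻¹ = N·m·m⁻¹ = kg·m·s⁻²
  (B) kg·m·s⁻²
  (C) [m²·s⁻¹] · [kg·m⁻¹·s⁻¹] = kg·m·s⁻²
  (D) [s⁻¹] · [kg·m·s⁻¹] = kg·m·s⁻²
  (E) J·m⁻² = N·m·m⁻² = kg·s⁻²
All reduce to kg·m·s⁻² except (E), which is kg·s⁻².

(E)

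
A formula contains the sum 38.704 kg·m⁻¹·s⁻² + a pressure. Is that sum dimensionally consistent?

In SI base units:
  38.704 kg·m⁻¹·s⁻²:  kg·m⁻¹·s⁻²
  a pressure:  [pressure] = kg·m⁻¹·s⁻²
Both are kg·m⁻¹·s⁻², so they have the same dimensions and can be added.

Yes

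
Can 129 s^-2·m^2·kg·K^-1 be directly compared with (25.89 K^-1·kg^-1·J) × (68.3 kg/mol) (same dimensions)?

Dimensions:
  129 s^-2·m^2·kg·K^-1:  kg·m²·s⁻²·K⁻¹
  (25.89 K^-1·kg^-1·J) × (68.3 kg/mol):  [m²·s⁻²·K⁻¹] · [kg·mol⁻¹] = kg·m²·s⁻²·K⁻¹·mol⁻¹
kg·m²·s⁻²·K⁻¹ ≠ kg·m²·s⁻²·K⁻¹·mol⁻¹, so they cannot be added.

No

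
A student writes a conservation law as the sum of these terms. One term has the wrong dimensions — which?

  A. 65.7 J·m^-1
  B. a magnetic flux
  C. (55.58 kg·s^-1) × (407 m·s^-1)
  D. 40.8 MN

B.

Reduce each to base SI dimensions:
  A. J·m⁻¹ = N·m·m⁻¹ = kg·m·s⁻²
  B. [magnetic flux] = kg·m²·s⁻²·A⁻¹
  C. [kg·s⁻¹] · [m·s⁻¹] = kg·m·s⁻²
  D. N = kg·m·s⁻²
All reduce to kg·m·s⁻² except B., which is kg·m²·s⁻²·A⁻¹.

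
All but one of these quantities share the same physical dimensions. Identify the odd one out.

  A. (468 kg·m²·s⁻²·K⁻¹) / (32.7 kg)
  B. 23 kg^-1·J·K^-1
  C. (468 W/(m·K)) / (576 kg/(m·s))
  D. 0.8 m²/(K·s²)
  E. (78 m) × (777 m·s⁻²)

Expand each in SI base units:
  A. [kg·m²·s⁻²·K⁻¹] / [kg] = m²·s⁻²·K⁻¹
  B. J·kg⁻¹·K⁻¹ = N·m·kg⁻¹·K⁻¹ = m²·s⁻²·K⁻¹
  C. [kg·m·s⁻³·K⁻¹] / [kg·m⁻¹·s⁻¹] = m²·s⁻²·K⁻¹
  D. m²·s⁻²·K⁻¹
  E. [m] · [m·s⁻²] = m²·s⁻²
All reduce to m²·s⁻²·K⁻¹ except E., which is m²·s⁻².

E.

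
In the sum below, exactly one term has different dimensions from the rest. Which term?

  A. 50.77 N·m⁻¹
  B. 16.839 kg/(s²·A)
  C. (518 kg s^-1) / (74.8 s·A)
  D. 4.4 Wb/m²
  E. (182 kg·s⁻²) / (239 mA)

Reduce each to base SI dimensions:
  A. N·m⁻¹ = kg·m·s⁻²·m⁻¹ = kg·s⁻²
  B. kg·s⁻²·A⁻¹
  C. [kg·s⁻¹] / [s·A] = kg·s⁻²·A⁻¹
  D. Wb·m⁻² = V·s·m⁻² = kg·s⁻²·A⁻¹
  E. [kg·s⁻²] / [A] = kg·s⁻²·A⁻¹
All reduce to kg·s⁻²·A⁻¹ except A., which is kg·s⁻².

A.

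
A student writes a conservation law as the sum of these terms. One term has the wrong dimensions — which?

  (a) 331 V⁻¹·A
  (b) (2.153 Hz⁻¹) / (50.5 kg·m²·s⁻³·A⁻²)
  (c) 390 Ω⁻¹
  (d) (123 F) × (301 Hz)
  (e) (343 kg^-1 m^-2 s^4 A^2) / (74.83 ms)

Expand each in SI base units:
  (a) A·V⁻¹ = A·(J·C⁻¹)⁻¹ = kg⁻¹·m⁻²·s³·A²
  (b) [s] / [kg·m²·s⁻³·A⁻²] = kg⁻¹·m⁻²·s⁴·A²
  (c) Ω⁻¹ = (V·A⁻¹)⁻¹ = kg⁻¹·m⁻²·s³·A²
  (d) [kg⁻¹·m⁻²·s⁴·A²] · [s⁻¹] = kg⁻¹·m⁻²·s³·A²
  (e) [kg⁻¹·m⁻²·s⁴·A²] / [s] = kg⁻¹·m⁻²·s³·A²
All reduce to kg⁻¹·m⁻²·s³·A² except (b), which is kg⁻¹·m⁻²·s⁴·A².

(b)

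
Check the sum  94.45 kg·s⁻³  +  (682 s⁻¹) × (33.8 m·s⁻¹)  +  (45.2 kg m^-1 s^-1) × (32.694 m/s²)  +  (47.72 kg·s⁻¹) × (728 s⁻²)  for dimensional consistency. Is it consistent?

No

In SI base units:
  94.45 kg·s⁻³:  kg·s⁻³
  (682 s⁻¹) × (33.8 m·s⁻¹):  [s⁻¹] · [m·s⁻¹] = m·s⁻²
  (45.2 kg m^-1 s^-1) × (32.694 m/s²):  [kg·m⁻¹·s⁻¹] · [m·s⁻²] = kg·s⁻³
  (47.72 kg·s⁻¹) × (728 s⁻²):  [kg·s⁻¹] · [s⁻²] = kg·s⁻³
The terms do not share a single dimension (kg·s⁻³ vs m·s⁻²).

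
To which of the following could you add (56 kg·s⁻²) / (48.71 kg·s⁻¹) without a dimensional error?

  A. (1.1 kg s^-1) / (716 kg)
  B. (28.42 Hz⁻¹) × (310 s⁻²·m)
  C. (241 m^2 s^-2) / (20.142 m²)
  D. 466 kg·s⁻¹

A.

Reference: [kg·s⁻²] / [kg·s⁻¹] = s⁻¹.
Each option:
  A. [kg·s⁻¹] / [kg] = s⁻¹  ← same
  B. [s] · [m·s⁻²] = m·s⁻¹
  C. [m²·s⁻²] / [m²] = s⁻²
  D. kg·s⁻¹
Only A. matches s⁻¹.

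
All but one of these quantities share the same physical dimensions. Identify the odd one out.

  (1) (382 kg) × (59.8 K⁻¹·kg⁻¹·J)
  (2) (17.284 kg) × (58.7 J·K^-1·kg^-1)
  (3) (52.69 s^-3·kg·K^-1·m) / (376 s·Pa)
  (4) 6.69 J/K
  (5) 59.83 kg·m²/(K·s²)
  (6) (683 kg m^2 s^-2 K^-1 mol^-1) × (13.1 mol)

Dimensions:
  (1) [kg] · [m²·s⁻²·K⁻¹] = kg·m²·s⁻²·K⁻¹
  (2) [kg] · [m²·s⁻²·K⁻¹] = kg·m²·s⁻²·K⁻¹
  (3) [kg·m·s⁻³·K⁻¹] / [kg·m⁻¹·s⁻¹] = m²·s⁻²·K⁻¹
  (4) J·K⁻¹ = N·m·K⁻¹ = kg·m²·s⁻²·K⁻¹
  (5) kg·m²·s⁻²·K⁻¹
  (6) [kg·m²·s⁻²·K⁻¹·mol⁻¹] · [mol] = kg·m²·s⁻²·K⁻¹
All reduce to kg·m²·s⁻²·K⁻¹ except (3), which is m²·s⁻²·K⁻¹.

(3)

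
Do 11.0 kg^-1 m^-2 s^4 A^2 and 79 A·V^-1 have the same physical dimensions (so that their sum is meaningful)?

Reduce each to base SI dimensions:
  11.0 kg^-1 m^-2 s^4 A^2:  kg⁻¹·m⁻²·s⁴·A²
  79 A·V^-1:  A·V⁻¹ = A·(J·C⁻¹)⁻¹ = kg⁻¹·m⁻²·s³·A²
kg⁻¹·m⁻²·s⁴·A² ≠ kg⁻¹·m⁻²·s³·A², so they cannot be added.

No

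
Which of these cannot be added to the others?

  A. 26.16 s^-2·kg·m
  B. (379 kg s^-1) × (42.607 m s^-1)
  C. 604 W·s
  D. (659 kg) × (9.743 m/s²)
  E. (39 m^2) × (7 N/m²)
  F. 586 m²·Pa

C.

Reduce each to base SI dimensions:
  A. kg·m·s⁻²
  B. [kg·s⁻¹] · [m·s⁻¹] = kg·m·s⁻²
  C. W·s = J·s⁻¹·s = kg·m²·s⁻²
  D. [kg] · [m·s⁻²] = kg·m·s⁻²
  E. [m²] · [kg·m⁻¹·s⁻²] = kg·m·s⁻²
  F. Pa·m² = N·m⁻²·m² = kg·m·s⁻²
All reduce to kg·m·s⁻² except C., which is kg·m²·s⁻².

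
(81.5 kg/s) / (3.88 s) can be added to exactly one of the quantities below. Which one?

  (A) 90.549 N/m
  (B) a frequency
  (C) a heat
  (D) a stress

Reference: [kg·s⁻¹] / [s] = kg·s⁻².
Each option:
  (A) N·m⁻¹ = kg·m·s⁻²·m⁻¹ = kg·s⁻²  ← same
  (B) [frequency] = s⁻¹
  (C) [heat] = kg·m²·s⁻²
  (D) [stress] = kg·m⁻¹·s⁻²
Only (A) matches kg·s⁻².

(A)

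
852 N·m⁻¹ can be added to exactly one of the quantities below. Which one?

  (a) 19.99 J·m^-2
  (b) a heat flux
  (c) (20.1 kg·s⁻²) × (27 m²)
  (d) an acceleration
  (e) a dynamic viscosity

Reference: N·m⁻¹ = kg·m·s⁻²·m⁻¹ = kg·s⁻².
Each option:
  (a) J·m⁻² = N·m·m⁻² = kg·s⁻²  ← same
  (b) [heat flux] = kg·s⁻³
  (c) [kg·s⁻²] · [m²] = kg·m²·s⁻²
  (d) [acceleration] = m·s⁻²
  (e) [dynamic viscosity] = kg·m⁻¹·s⁻¹
Only (a) matches kg·s⁻².

(a)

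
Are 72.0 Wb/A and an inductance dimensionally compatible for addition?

Dimensions:
  72.0 Wb/A:  Wb·A⁻¹ = V·s·A⁻¹ = kg·m²·s⁻²·A⁻²
  an inductance:  [inductance] = kg·m²·s⁻²·A⁻²
Both are kg·m²·s⁻²·A⁻², so they have the same dimensions and can be added.

Yes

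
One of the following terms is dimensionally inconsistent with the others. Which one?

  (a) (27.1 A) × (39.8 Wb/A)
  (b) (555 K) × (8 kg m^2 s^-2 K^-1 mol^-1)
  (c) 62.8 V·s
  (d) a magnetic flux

(b)

Reduce each to base SI dimensions:
  (a) [A] · [kg·m²·s⁻²·A⁻²] = kg·m²·s⁻²·A⁻¹
  (b) [K] · [kg·m²·s⁻²·K⁻¹·mol⁻¹] = kg·m²·s⁻²·mol⁻¹
  (c) V·s = J·C⁻¹·s = kg·m²·s⁻²·A⁻¹
  (d) [magnetic flux] = kg·m²·s⁻²·A⁻¹
All reduce to kg·m²·s⁻²·A⁻¹ except (b), which is kg·m²·s⁻²·mol⁻¹.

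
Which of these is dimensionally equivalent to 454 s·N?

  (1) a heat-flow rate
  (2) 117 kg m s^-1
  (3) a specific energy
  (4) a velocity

(2)

Reference: N·s = kg·m·s⁻²·s = kg·m·s⁻¹.
Each option:
  (1) [heat-flow rate] = kg·m²·s⁻³
  (2) kg·m·s⁻¹  ← same
  (3) [specific energy] = m²·s⁻²
  (4) [velocity] = m·s⁻¹
Only (2) matches kg·m·s⁻¹.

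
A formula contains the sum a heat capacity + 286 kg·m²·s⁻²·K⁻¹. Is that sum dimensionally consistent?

Yes

Reduce each to base SI dimensions:
  a heat capacity:  [heat capacity] = kg·m²·s⁻²·K⁻¹
  286 kg·m²·s⁻²·K⁻¹:  kg·m²·s⁻²·K⁻¹
Both are kg·m²·s⁻²·K⁻¹, so they have the same dimensions and can be added.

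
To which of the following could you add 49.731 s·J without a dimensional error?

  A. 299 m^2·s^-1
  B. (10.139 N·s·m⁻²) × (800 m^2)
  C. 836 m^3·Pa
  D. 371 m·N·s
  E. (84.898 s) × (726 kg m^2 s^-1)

Reference: J·s = N·m·s = kg·m²·s⁻¹.
Each option:
  A. m²·s⁻¹
  B. [kg·m⁻¹·s⁻¹] · [m²] = kg·m·s⁻¹
  C. Pa·m³ = N·m⁻²·m³ = kg·m²·s⁻²
  D. N·m·s = kg·m·s⁻²·m·s = kg·m²·s⁻¹  ← same
  E. [s] · [kg·m²·s⁻¹] = kg·m²
Only D. matches kg·m²·s⁻¹.

D.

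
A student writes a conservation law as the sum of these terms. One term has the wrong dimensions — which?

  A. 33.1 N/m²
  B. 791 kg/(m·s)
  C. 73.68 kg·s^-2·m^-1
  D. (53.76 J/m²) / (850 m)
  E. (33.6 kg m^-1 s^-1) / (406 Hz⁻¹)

B.

Expand each in SI base units:
  A. N·m⁻² = kg·m·s⁻²·m⁻² = kg·m⁻¹·s⁻²
  B. kg·m⁻¹·s⁻¹
  C. kg·m⁻¹·s⁻²
  D. [kg·s⁻²] / [m] = kg·m⁻¹·s⁻²
  E. [kg·m⁻¹·s⁻¹] / [s] = kg·m⁻¹·s⁻²
All reduce to kg·m⁻¹·s⁻² except B., which is kg·m⁻¹·s⁻¹.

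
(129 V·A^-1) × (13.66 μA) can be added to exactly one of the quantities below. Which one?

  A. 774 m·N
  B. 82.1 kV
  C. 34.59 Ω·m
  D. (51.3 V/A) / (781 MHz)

B.

Reference: [kg·m²·s⁻³·A⁻²] · [A] = kg·m²·s⁻³·A⁻¹.
Each option:
  A. N·m = kg·m·s⁻²·m = kg·m²·s⁻²
  B. V = J·C⁻¹ = kg·m²·s⁻³·A⁻¹  ← same
  C. Ω·m = V·A⁻¹·m = kg·m³·s⁻³·A⁻²
  D. [kg·m²·s⁻³·A⁻²] / [s⁻¹] = kg·m²·s⁻²·A⁻²
Only B. matches kg·m²·s⁻³·A⁻¹.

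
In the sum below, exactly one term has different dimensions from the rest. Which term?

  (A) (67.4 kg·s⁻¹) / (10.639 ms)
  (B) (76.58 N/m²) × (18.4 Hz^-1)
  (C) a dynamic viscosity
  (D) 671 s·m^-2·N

In SI base units:
  (A) [kg·s⁻¹] / [s] = kg·s⁻²
  (B) [kg·m⁻¹·s⁻²] · [s] = kg·m⁻¹·s⁻¹
  (C) [dynamic viscosity] = kg·m⁻¹·s⁻¹
  (D) N·s·m⁻² = kg·m·s⁻²·s·m⁻² = kg·m⁻¹·s⁻¹
All reduce to kg·m⁻¹·s⁻¹ except (A), which is kg·s⁻².

(A)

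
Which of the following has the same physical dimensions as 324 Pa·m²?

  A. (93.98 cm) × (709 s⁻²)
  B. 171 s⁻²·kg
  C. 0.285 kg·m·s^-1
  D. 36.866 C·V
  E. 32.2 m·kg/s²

Reference: Pa·m² = N·m⁻²·m² = kg·m·s⁻².
Each option:
  A. [m] · [s⁻²] = m·s⁻²
  B. kg·s⁻²
  C. kg·m·s⁻¹
  D. C·V = s·A·J·C⁻¹ = kg·m²·s⁻²
  E. kg·m·s⁻²  ← same
Only E. matches kg·m·s⁻².

E.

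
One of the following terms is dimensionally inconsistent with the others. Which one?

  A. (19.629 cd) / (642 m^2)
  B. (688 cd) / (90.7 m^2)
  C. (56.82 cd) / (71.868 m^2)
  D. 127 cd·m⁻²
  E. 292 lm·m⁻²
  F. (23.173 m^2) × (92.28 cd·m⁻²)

F.

In SI base units:
  A. [cd] / [m²] = m⁻²·cd
  B. [cd] / [m²] = m⁻²·cd
  C. [cd] / [m²] = m⁻²·cd
  D. cd·m⁻² = m⁻²·cd
  E. lm·m⁻² = cd·m⁻² = m⁻²·cd
  F. [m²] · [m⁻²·cd] = cd
All reduce to m⁻²·cd except F., which is cd.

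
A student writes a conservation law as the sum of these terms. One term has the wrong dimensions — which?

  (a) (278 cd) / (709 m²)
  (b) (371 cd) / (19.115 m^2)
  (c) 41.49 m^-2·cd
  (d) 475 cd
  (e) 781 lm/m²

Work out the base dimensions of each:
  (a) [cd] / [m²] = m⁻²·cd
  (b) [cd] / [m²] = m⁻²·cd
  (c) cd·m⁻² = m⁻²·cd
  (d) cd
  (e) lm·m⁻² = cd·m⁻² = m⁻²·cd
All reduce to m⁻²·cd except (d), which is cd.

(d)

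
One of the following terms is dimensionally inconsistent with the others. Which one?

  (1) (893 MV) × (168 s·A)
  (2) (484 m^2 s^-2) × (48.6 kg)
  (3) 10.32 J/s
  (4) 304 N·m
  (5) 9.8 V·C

(3)

Expand each in SI base units:
  (1) [kg·m²·s⁻³·A⁻¹] · [s·A] = kg·m²·s⁻²
  (2) [m²·s⁻²] · [kg] = kg·m²·s⁻²
  (3) J·s⁻¹ = N·m·s⁻¹ = kg·m²·s⁻³
  (4) N·m = kg·m·s⁻²·m = kg·m²·s⁻²
  (5) C·V = s·A·J·C⁻¹ = kg·m²·s⁻²
All reduce to kg·m²·s⁻² except (3), which is kg·m²·s⁻³.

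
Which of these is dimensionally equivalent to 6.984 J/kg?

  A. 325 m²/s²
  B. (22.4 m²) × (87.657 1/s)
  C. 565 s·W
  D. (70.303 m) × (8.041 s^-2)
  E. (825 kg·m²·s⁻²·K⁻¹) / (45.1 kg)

Reference: J·kg⁻¹ = N·m·kg⁻¹ = m²·s⁻².
Each option:
  A. m²·s⁻²  ← same
  B. [m²] · [s⁻¹] = m²·s⁻¹
  C. W·s = J·s⁻¹·s = kg·m²·s⁻²
  D. [m] · [s⁻²] = m·s⁻²
  E. [kg·m²·s⁻²·K⁻¹] / [kg] = m²·s⁻²·K⁻¹
Only A. matches m²·s⁻².

A.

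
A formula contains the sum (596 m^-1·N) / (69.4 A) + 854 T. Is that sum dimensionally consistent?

Reduce each to base SI dimensions:
  (596 m^-1·N) / (69.4 A):  [kg·s⁻²] / [A] = kg·s⁻²·A⁻¹
  854 T:  T = Wb·m⁻² = kg·s⁻²·A⁻¹
Both are kg·s⁻²·A⁻¹, so they have the same dimensions and can be added.

Yes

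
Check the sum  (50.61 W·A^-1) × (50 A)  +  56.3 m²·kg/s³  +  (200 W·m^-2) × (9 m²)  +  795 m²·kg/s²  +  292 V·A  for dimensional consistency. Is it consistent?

Reduce each to base SI dimensions:
  (50.61 W·A^-1) × (50 A):  [kg·m²·s⁻³·A⁻¹] · [A] = kg·m²·s⁻³
  56.3 m²·kg/s³:  kg·m²·s⁻³
  (200 W·m^-2) × (9 m²):  [kg·s⁻³] · [m²] = kg·m²·s⁻³
  795 m²·kg/s²:  kg·m²·s⁻²
  292 V·A:  V·A = J·C⁻¹·A = kg·m²·s⁻³
The terms do not share a single dimension (kg·m²·s⁻² vs kg·m²·s⁻³).

No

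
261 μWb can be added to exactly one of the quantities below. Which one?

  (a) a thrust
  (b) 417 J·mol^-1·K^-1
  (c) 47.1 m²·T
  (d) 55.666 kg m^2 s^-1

Reference: Wb = V·s = kg·m²·s⁻²·A⁻¹.
Each option:
  (a) [thrust] = kg·m·s⁻²
  (b) J·mol⁻¹·K⁻¹ = N·m·mol⁻¹·K⁻¹ = kg·m²·s⁻²·K⁻¹·mol⁻¹
  (c) T·m² = Wb·m⁻²·m² = kg·m²·s⁻²·A⁻¹  ← same
  (d) kg·m²·s⁻¹
Only (c) matches kg·m²·s⁻²·A⁻¹.

(c)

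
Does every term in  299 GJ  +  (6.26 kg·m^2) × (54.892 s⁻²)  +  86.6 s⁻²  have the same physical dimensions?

Dimensions:
  299 GJ:  J = N·m = kg·m²·s⁻²
  (6.26 kg·m^2) × (54.892 s⁻²):  [kg·m²] · [s⁻²] = kg·m²·s⁻²
  86.6 s⁻²:  s⁻²
The terms do not share a single dimension (kg·m²·s⁻² vs s⁻²).

No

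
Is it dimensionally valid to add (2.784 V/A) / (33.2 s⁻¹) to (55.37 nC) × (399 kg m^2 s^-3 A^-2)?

No

Work out the base dimensions of each:
  (2.784 V/A) / (33.2 s⁻¹):  [kg·m²·s⁻³·A⁻²] / [s⁻¹] = kg·m²·s⁻²·A⁻²
  (55.37 nC) × (399 kg m^2 s^-3 A^-2):  [s·A] · [kg·m²·s⁻³·A⁻²] = kg·m²·s⁻²·A⁻¹
kg·m²·s⁻²·A⁻² ≠ kg·m²·s⁻²·A⁻¹, so they cannot be added.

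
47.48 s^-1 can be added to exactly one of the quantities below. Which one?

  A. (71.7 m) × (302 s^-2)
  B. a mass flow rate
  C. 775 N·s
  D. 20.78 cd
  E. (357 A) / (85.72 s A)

E.

Reference: s⁻¹.
Each option:
  A. [m] · [s⁻²] = m·s⁻²
  B. [mass flow rate] = kg·s⁻¹
  C. N·s = kg·m·s⁻²·s = kg·m·s⁻¹
  D. cd
  E. [A] / [s·A] = s⁻¹  ← same
Only E. matches s⁻¹.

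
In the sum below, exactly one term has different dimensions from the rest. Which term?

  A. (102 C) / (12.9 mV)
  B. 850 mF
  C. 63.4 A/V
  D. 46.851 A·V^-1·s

Reduce each to base SI dimensions:
  A. [s·A] / [kg·m²·s⁻³·A⁻¹] = kg⁻¹·m⁻²·s⁴·A²
  B. F = C·V⁻¹ = kg⁻¹·m⁻²·s⁴·A²
  C. A·V⁻¹ = A·(J·C⁻¹)⁻¹ = kg⁻¹·m⁻²·s³·A²
  D. A·s·V⁻¹ = A·s·(J·C⁻¹)⁻¹ = kg⁻¹·m⁻²·s⁴·A²
All reduce to kg⁻¹·m⁻²·s⁴·A² except C., which is kg⁻¹·m⁻²·s³·A².

C.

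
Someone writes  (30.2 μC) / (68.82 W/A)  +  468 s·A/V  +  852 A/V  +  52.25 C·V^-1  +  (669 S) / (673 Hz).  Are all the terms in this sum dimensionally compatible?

No

Expand each in SI base units:
  (30.2 μC) / (68.82 W/A):  [s·A] / [kg·m²·s⁻³·A⁻¹] = kg⁻¹·m⁻²·s⁴·A²
  468 s·A/V:  A·s·V⁻¹ = A·s·(J·C⁻¹)⁻¹ = kg⁻¹·m⁻²·s⁴·A²
  852 A/V:  A·V⁻¹ = A·(J·C⁻¹)⁻¹ = kg⁻¹·m⁻²·s³·A²
  52.25 C·V^-1:  C·V⁻¹ = s·A·(J·C⁻¹)⁻¹ = kg⁻¹·m⁻²·s⁴·A²
  (669 S) / (673 Hz):  [kg⁻¹·m⁻²·s³·A²] / [s⁻¹] = kg⁻¹·m⁻²·s⁴·A²
The terms do not share a single dimension (kg⁻¹·m⁻²·s³·A² vs kg⁻¹·m⁻²·s⁴·A²).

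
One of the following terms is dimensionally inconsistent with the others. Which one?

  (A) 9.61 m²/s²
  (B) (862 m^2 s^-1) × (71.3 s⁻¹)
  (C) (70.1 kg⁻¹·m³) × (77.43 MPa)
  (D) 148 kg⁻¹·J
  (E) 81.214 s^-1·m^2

(E)

Work out the base dimensions of each:
  (A) m²·s⁻²
  (B) [m²·s⁻¹] · [s⁻¹] = m²·s⁻²
  (C) [kg⁻¹·m³] · [kg·m⁻¹·s⁻²] = m²·s⁻²
  (D) J·kg⁻¹ = N·m·kg⁻¹ = m²·s⁻²
  (E) m²·s⁻¹
All reduce to m²·s⁻² except (E), which is m²·s⁻¹.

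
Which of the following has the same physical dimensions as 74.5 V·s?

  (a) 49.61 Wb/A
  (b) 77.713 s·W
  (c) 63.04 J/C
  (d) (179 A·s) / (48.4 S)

(d)

Reference: V·s = J·C⁻¹·s = kg·m²·s⁻²·A⁻¹.
Each option:
  (a) Wb·A⁻¹ = V·s·A⁻¹ = kg·m²·s⁻²·A⁻²
  (b) W·s = J·s⁻¹·s = kg·m²·s⁻²
  (c) J·C⁻¹ = N·m·(s·A)⁻¹ = kg·m²·s⁻³·A⁻¹
  (d) [s·A] / [kg⁻¹·m⁻²·s³·A²] = kg·m²·s⁻²·A⁻¹  ← same
Only (d) matches kg·m²·s⁻²·A⁻¹.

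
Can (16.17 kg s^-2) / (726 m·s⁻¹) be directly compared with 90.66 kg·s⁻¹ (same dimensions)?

No

Reduce each to base SI dimensions:
  (16.17 kg s^-2) / (726 m·s⁻¹):  [kg·s⁻²] / [m·s⁻¹] = kg·m⁻¹·s⁻¹
  90.66 kg·s⁻¹:  kg·s⁻¹
kg·m⁻¹·s⁻¹ ≠ kg·s⁻¹, so they cannot be added.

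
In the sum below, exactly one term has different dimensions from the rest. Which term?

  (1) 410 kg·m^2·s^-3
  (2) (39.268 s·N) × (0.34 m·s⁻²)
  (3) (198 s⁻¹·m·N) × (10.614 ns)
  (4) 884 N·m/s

Reduce each to base SI dimensions:
  (1) kg·m²·s⁻³
  (2) [kg·m·s⁻¹] · [m·s⁻²] = kg·m²·s⁻³
  (3) [kg·m²·s⁻³] · [s] = kg·m²·s⁻²
  (4) N·m·s⁻¹ = kg·m·s⁻²·m·s⁻¹ = kg·m²·s⁻³
All reduce to kg·m²·s⁻³ except (3), which is kg·m²·s⁻².

(3)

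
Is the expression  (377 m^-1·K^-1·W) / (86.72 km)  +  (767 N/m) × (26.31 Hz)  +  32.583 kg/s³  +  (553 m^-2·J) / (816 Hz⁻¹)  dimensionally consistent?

Expand each in SI base units:
  (377 m^-1·K^-1·W) / (86.72 km):  [kg·m·s⁻³·K⁻¹] / [m] = kg·s⁻³·K⁻¹
  (767 N/m) × (26.31 Hz):  [kg·s⁻²] · [s⁻¹] = kg·s⁻³
  32.583 kg/s³:  kg·s⁻³
  (553 m^-2·J) / (816 Hz⁻¹):  [kg·s⁻²] / [s] = kg·s⁻³
The terms do not share a single dimension (kg·s⁻³ vs kg·s⁻³·K⁻¹).

No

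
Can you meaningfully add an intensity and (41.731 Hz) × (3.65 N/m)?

Yes

Reduce each to base SI dimensions:
  an intensity:  [intensity] = kg·s⁻³
  (41.731 Hz) × (3.65 N/m):  [s⁻¹] · [kg·s⁻²] = kg·s⁻³
Both are kg·s⁻³, so they have the same dimensions and can be added.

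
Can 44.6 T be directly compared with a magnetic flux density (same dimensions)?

Dimensions:
  44.6 T:  T = Wb·m⁻² = kg·s⁻²·A⁻¹
  a magnetic flux density:  [magnetic flux density] = kg·s⁻²·A⁻¹
Both are kg·s⁻²·A⁻¹, so they have the same dimensions and can be added.

Yes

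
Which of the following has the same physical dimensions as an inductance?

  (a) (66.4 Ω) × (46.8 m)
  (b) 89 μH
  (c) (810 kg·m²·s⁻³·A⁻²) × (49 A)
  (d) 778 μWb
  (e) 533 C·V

(b)

Reference: [inductance] = kg·m²·s⁻²·A⁻².
Each option:
  (a) [kg·m²·s⁻³·A⁻²] · [m] = kg·m³·s⁻³·A⁻²
  (b) H = V·s·A⁻¹ = kg·m²·s⁻²·A⁻²  ← same
  (c) [kg·m²·s⁻³·A⁻²] · [A] = kg·m²·s⁻³·A⁻¹
  (d) Wb = V·s = kg·m²·s⁻²·A⁻¹
  (e) C·V = s·A·J·C⁻¹ = kg·m²·s⁻²
Only (b) matches kg·m²·s⁻²·A⁻².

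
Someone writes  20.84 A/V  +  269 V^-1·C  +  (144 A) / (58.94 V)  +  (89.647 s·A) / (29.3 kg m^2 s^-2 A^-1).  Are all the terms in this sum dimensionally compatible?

No

In SI base units:
  20.84 A/V:  A·V⁻¹ = A·(J·C⁻¹)⁻¹ = kg⁻¹·m⁻²·s³·A²
  269 V^-1·C:  C·V⁻¹ = s·A·(J·C⁻¹)⁻¹ = kg⁻¹·m⁻²·s⁴·A²
  (144 A) / (58.94 V):  [A] / [kg·m²·s⁻³·A⁻¹] = kg⁻¹·m⁻²·s³·A²
  (89.647 s·A) / (29.3 kg m^2 s^-2 A^-1):  [s·A] / [kg·m²·s⁻²·A⁻¹] = kg⁻¹·m⁻²·s³·A²
The terms do not share a single dimension (kg⁻¹·m⁻²·s³·A² vs kg⁻¹·m⁻²·s⁴·A²).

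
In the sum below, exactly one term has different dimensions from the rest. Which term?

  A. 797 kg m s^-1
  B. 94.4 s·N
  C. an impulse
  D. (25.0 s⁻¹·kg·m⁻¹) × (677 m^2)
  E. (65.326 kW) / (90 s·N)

Expand each in SI base units:
  A. kg·m·s⁻¹
  B. N·s = kg·m·s⁻²·s = kg·m·s⁻¹
  C. [impulse] = kg·m·s⁻¹
  D. [kg·m⁻¹·s⁻¹] · [m²] = kg·m·s⁻¹
  E. [kg·m²·s⁻³] / [kg·m·s⁻¹] = m·s⁻²
All reduce to kg·m·s⁻¹ except E., which is m·s⁻².

E.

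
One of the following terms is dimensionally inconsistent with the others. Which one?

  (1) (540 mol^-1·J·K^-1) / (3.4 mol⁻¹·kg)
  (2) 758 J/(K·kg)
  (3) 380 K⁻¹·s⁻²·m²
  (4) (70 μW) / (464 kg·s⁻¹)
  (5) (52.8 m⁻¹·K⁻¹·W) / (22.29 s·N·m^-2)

(4)

Work out the base dimensions of each:
  (1) [kg·m²·s⁻²·K⁻¹·mol⁻¹] / [kg·mol⁻¹] = m²·s⁻²·K⁻¹
  (2) J·kg⁻¹·K⁻¹ = N·m·kg⁻¹·K⁻¹ = m²·s⁻²·K⁻¹
  (3) m²·s⁻²·K⁻¹
  (4) [kg·m²·s⁻³] / [kg·s⁻¹] = m²·s⁻²
  (5) [kg·m·s⁻³·K⁻¹] / [kg·m⁻¹·s⁻¹] = m²·s⁻²·K⁻¹
All reduce to m²·s⁻²·K⁻¹ except (4), which is m²·s⁻².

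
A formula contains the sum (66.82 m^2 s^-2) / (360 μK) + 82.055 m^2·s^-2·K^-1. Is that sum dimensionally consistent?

Expand each in SI base units:
  (66.82 m^2 s^-2) / (360 μK):  [m²·s⁻²] / [K] = m²·s⁻²·K⁻¹
  82.055 m^2·s^-2·K^-1:  m²·s⁻²·K⁻¹
Both are m²·s⁻²·K⁻¹, so they have the same dimensions and can be added.

Yes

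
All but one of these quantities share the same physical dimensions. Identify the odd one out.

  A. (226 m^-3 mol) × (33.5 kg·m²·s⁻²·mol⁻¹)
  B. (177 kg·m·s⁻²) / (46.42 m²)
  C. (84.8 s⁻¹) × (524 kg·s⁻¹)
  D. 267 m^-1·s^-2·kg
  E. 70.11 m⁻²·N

Expand each in SI base units:
  A. [m⁻³·mol] · [kg·m²·s⁻²·mol⁻¹] = kg·m⁻¹·s⁻²
  B. [kg·m·s⁻²] / [m²] = kg·m⁻¹·s⁻²
  C. [s⁻¹] · [kg·s⁻¹] = kg·s⁻²
  D. kg·m⁻¹·s⁻²
  E. N·m⁻² = kg·m·s⁻²·m⁻² = kg·m⁻¹·s⁻²
All reduce to kg·m⁻¹·s⁻² except C., which is kg·s⁻².

C.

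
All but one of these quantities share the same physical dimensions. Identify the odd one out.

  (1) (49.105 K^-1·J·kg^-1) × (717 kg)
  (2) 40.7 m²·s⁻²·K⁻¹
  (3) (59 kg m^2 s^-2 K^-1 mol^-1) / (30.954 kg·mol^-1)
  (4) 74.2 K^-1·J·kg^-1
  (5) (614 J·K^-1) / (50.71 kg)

In SI base units:
  (1) [m²·s⁻²·K⁻¹] · [kg] = kg·m²·s⁻²·K⁻¹
  (2) m²·s⁻²·K⁻¹
  (3) [kg·m²·s⁻²·K⁻¹·mol⁻¹] / [kg·mol⁻¹] = m²·s⁻²·K⁻¹
  (4) J·kg⁻¹·K⁻¹ = N·m·kg⁻¹·K⁻¹ = m²·s⁻²·K⁻¹
  (5) [kg·m²·s⁻²·K⁻¹] / [kg] = m²·s⁻²·K⁻¹
All reduce to m²·s⁻²·K⁻¹ except (1), which is kg·m²·s⁻²·K⁻¹.

(1)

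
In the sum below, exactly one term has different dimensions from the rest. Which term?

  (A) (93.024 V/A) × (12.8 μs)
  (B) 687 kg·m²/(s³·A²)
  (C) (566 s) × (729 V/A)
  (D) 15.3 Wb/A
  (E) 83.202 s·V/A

(B)

Work out the base dimensions of each:
  (A) [kg·m²·s⁻³·A⁻²] · [s] = kg·m²·s⁻²·A⁻²
  (B) kg·m²·s⁻³·A⁻²
  (C) [s] · [kg·m²·s⁻³·A⁻²] = kg·m²·s⁻²·A⁻²
  (D) Wb·A⁻¹ = V·s·A⁻¹ = kg·m²·s⁻²·A⁻²
  (E) V·s·A⁻¹ = J·C⁻¹·s·A⁻¹ = kg·m²·s⁻²·A⁻²
All reduce to kg·m²·s⁻²·A⁻² except (B), which is kg·m²·s⁻³·A⁻².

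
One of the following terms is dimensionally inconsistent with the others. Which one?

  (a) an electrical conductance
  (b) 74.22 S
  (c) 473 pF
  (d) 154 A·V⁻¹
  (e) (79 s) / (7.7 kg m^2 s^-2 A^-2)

Expand each in SI base units:
  (a) [electrical conductance] = kg⁻¹·m⁻²·s³·A²
  (b) S = Ω⁻¹ = kg⁻¹·m⁻²·s³·A²
  (c) F = C·V⁻¹ = kg⁻¹·m⁻²·s⁴·A²
  (d) A·V⁻¹ = A·(J·C⁻¹)⁻¹ = kg⁻¹·m⁻²·s³·A²
  (e) [s] / [kg·m²·s⁻²·A⁻²] = kg⁻¹·m⁻²·s³·A²
All reduce to kg⁻¹·m⁻²·s³·A² except (c), which is kg⁻¹·m⁻²·s⁴·A².

(c)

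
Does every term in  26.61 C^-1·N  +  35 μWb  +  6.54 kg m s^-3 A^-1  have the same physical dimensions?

Work out the base dimensions of each:
  26.61 C^-1·N:  N·C⁻¹ = kg·m·s⁻²·(s·A)⁻¹ = kg·m·s⁻³·A⁻¹
  35 μWb:  Wb = V·s = kg·m²·s⁻²·A⁻¹
  6.54 kg m s^-3 A^-1:  kg·m·s⁻³·A⁻¹
The terms do not share a single dimension (kg·m²·s⁻²·A⁻¹ vs kg·m·s⁻³·A⁻¹).

No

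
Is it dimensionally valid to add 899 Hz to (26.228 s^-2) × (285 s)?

Yes

In SI base units:
  899 Hz:  Hz = s⁻¹
  (26.228 s^-2) × (285 s):  [s⁻²] · [s] = s⁻¹
Both are s⁻¹, so they have the same dimensions and can be added.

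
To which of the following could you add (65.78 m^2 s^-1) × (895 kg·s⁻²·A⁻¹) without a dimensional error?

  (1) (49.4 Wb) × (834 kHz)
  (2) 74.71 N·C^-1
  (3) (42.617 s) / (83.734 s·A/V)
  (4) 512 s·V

Reference: [m²·s⁻¹] · [kg·s⁻²·A⁻¹] = kg·m²·s⁻³·A⁻¹.
Each option:
  (1) [kg·m²·s⁻²·A⁻¹] · [s⁻¹] = kg·m²·s⁻³·A⁻¹  ← same
  (2) N·C⁻¹ = kg·m·s⁻²·(s·A)⁻¹ = kg·m·s⁻³·A⁻¹
  (3) [s] / [kg⁻¹·m⁻²·s⁴·A²] = kg·m²·s⁻³·A⁻²
  (4) V·s = J·C⁻¹·s = kg·m²·s⁻²·A⁻¹
Only (1) matches kg·m²·s⁻³·A⁻¹.

(1)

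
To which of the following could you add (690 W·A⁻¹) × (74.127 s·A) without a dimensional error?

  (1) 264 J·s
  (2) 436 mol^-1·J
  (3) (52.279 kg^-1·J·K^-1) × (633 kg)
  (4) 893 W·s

Reference: [kg·m²·s⁻³·A⁻¹] · [s·A] = kg·m²·s⁻².
Each option:
  (1) J·s = N·m·s = kg·m²·s⁻¹
  (2) J·mol⁻¹ = N·m·mol⁻¹ = kg·m²·s⁻²·mol⁻¹
  (3) [m²·s⁻²·K⁻¹] · [kg] = kg·m²·s⁻²·K⁻¹
  (4) W·s = J·s⁻¹·s = kg·m²·s⁻²  ← same
Only (4) matches kg·m²·s⁻².

(4)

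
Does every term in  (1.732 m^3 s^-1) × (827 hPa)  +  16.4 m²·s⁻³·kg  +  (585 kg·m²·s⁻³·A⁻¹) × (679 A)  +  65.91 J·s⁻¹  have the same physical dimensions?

Dimensions:
  (1.732 m^3 s^-1) × (827 hPa):  [m³·s⁻¹] · [kg·m⁻¹·s⁻²] = kg·m²·s⁻³
  16.4 m²·s⁻³·kg:  kg·m²·s⁻³
  (585 kg·m²·s⁻³·A⁻¹) × (679 A):  [kg·m²·s⁻³·A⁻¹] · [A] = kg·m²·s⁻³
  65.91 J·s⁻¹:  J·s⁻¹ = N·m·s⁻¹ = kg·m²·s⁻³
Every term reduces to kg·m²·s⁻³.

Yes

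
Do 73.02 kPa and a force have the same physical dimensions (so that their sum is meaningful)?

Dimensions:
  73.02 kPa:  Pa = N·m⁻² = kg·m⁻¹·s⁻²
  a force:  [force] = kg·m·s⁻²
kg·m⁻¹·s⁻² ≠ kg·m·s⁻², so they cannot be added.

No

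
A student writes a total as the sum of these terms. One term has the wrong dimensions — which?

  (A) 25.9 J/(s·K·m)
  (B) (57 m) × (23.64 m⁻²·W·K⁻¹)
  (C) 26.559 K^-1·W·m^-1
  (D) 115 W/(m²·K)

Reduce each to base SI dimensions:
  (A) J·s⁻¹·m⁻¹·K⁻¹ = N·m·s⁻¹·m⁻¹·K⁻¹ = kg·m·s⁻³·K⁻¹
  (B) [m] · [kg·s⁻³·K⁻¹] = kg·m·s⁻³·K⁻¹
  (C) W·m⁻¹·K⁻¹ = J·s⁻¹·m⁻¹·K⁻¹ = kg·m·s⁻³·K⁻¹
  (D) W·m⁻²·K⁻¹ = J·s⁻¹·m⁻²·K⁻¹ = kg·s⁻³·K⁻¹
All reduce to kg·m·s⁻³·K⁻¹ except (D), which is kg·s⁻³·K⁻¹.

(D)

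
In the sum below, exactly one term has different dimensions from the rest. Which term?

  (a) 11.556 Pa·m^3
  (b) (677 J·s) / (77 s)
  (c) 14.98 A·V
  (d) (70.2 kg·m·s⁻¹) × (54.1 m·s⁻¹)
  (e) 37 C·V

(c)

Dimensions:
  (a) Pa·m³ = N·m⁻²·m³ = kg·m²·s⁻²
  (b) [kg·m²·s⁻¹] / [s] = kg·m²·s⁻²
  (c) V·A = J·C⁻¹·A = kg·m²·s⁻³
  (d) [kg·m·s⁻¹] · [m·s⁻¹] = kg·m²·s⁻²
  (e) C·V = s·A·J·C⁻¹ = kg·m²·s⁻²
All reduce to kg·m²·s⁻² except (c), which is kg·m²·s⁻³.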